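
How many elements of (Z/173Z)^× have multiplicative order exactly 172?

84

φ(173) = 173 − 1 = 172 = 2^2 · 43.
(Z/173Z)^× is cyclic (|G| = 172); a cyclic group of order m has exactly φ(d) elements of each order d | m, and none otherwise.
172 = 2^2 · 43 divides 172, and φ(172) = 84.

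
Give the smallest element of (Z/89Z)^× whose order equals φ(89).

φ(89) = 89 − 1 = 88 = 2^3 · 11.
Test candidates g = 2, 3, … against the prime factors q ∈ {2, 11} of φ(89): g is a generator iff g^(88/q) ≢ 1 for every such q.
g = 2: 2^44 ≡ 1 — hits 1, so not a primitive root.
g = 3: 3^44 ≡ 88; 3^8 ≡ 64 — none is 1, so 3 is a primitive root.
The smallest primitive root modulo 89 is 3.

3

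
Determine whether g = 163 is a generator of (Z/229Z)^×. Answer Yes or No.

Yes

φ(229) = 229 − 1 = 228 = 2^2 · 3 · 19.
It suffices to check that the order of 163 is not a proper divisor of 228: compute 163^(228/q) for q ∈ {2, 3, 19}.
163^114 ≡ 228 (mod 229)  [q = 2: ≢ 1 ✓]
163^76 ≡ 134 (mod 229)  [q = 3: ≢ 1 ✓]
163^12 ≡ 53 (mod 229)  [q = 19: ≢ 1 ✓]
Every test exponent gives a nontrivial residue, hence 163 generates the full group.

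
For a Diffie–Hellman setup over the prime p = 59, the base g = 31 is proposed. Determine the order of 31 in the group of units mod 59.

58

By Lagrange's theorem, ord_59(31) divides φ(59) = 59 − 1 = 58 = 2 · 29.
Divisors of 58: 1, 2, 29, 58.
Evaluate successive powers at the divisors of 58:
31^1 ≡ 31
31^2 ≡ 17
31^29 ≡ 58
31^58 ≡ 1
The smallest such exponent is 58, so the order of 31 is 58.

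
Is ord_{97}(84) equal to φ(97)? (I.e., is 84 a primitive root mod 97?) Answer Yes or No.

φ(97) = 97 − 1 = 96 = 2^5 · 3.
It suffices to check that the order of 84 is not a proper divisor of 96: compute 84^(96/q) for q ∈ {2, 3}.
84^48 ≡ 96 (mod 97)  [q = 2: ≢ 1 ✓]
84^32 ≡ 35 (mod 97)  [q = 3: ≢ 1 ✓]
None equal 1, so ord_97(84) = 96: 84 is a primitive root.

Yes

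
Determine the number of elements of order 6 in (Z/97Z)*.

2

φ(97) = 97 − 1 = 96 = 2^5 · 3.
(Z/97Z)^× is cyclic (|G| = 96); a cyclic group of order m has exactly φ(d) elements of each order d | m, and none otherwise.
6 = 2 · 3 divides 96, and φ(6) = 2.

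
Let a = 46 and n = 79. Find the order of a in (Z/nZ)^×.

13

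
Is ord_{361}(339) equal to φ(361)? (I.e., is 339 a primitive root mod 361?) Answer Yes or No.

No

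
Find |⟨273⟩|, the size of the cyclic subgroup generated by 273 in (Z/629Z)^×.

By Lagrange's theorem, ord_629(273) divides φ(629) = φ(17·37) = (17−1)·(37−1) = 16·36 = 576 = 2^6 · 3^2.
Divisors of 576: 1, 2, 3, 4, 6, 8, 9, 12, 16, 18, 24, 32, 36, 48, 64, 72, 96, 144, 192, 288, 576.
Test each divisor d:
273^1 ≡ 273 (mod 629)
273^2 ≡ 307 (mod 629)
273^3 ≡ 154 (mod 629)
273^4 ≡ 528 (mod 629)
273^6 ≡ 443 (mod 629)
273^8 ≡ 137 (mod 629)
273^9 ≡ 290 (mod 629)
273^12 ≡ 1 (mod 629) ✓
So ord_629(273) = 12.

12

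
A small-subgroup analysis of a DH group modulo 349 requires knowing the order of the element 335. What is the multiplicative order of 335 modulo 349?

The order of 335 must divide φ(349) = 349 − 1 = 348 = 2^2 · 3 · 29.
Divisors of 348: 1, 2, 3, 4, 6, 12, 29, 58, 87, 116, 174, 348.
Check 335^d mod 349 for each divisor in increasing order:
335^1 ≡ 335
335^2 ≡ 196
335^3 ≡ 48
335^4 ≡ 26
335^6 ≡ 210
335^12 ≡ 126
335^29 ≡ 227
335^58 ≡ 226
335^87 ≡ 348
335^116 ≡ 122
335^174 ≡ 1
The smallest such exponent is 174, so the order of 335 is 174.

174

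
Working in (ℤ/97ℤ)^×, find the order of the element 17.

Since 17 ∈ (Z/97Z)^×, its order divides φ(97) = 97 − 1 = 96 = 2^5 · 3.
Divisors of 96: 1, 2, 3, 4, 6, 8, 12, 16, 24, 32, 48, 96.
Evaluate successive powers at the divisors of 96:
17^1 ≡ 17
17^2 ≡ 95
17^3 ≡ 63
17^4 ≡ 4
17^6 ≡ 89
17^8 ≡ 16
17^12 ≡ 64
17^16 ≡ 62
17^24 ≡ 22
17^32 ≡ 61
17^48 ≡ 96
17^96 ≡ 1
So ord_97(17) = 96.

96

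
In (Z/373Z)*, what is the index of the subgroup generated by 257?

ord(257) | φ(373) = 373 − 1 = 372 = 2^2 · 3 · 31.
Divisors of 372: 1, 2, 3, 4, 6, 12, 31, 62, 93, 124, 186, 372.
Test each divisor d:
257^1 ≡ 257 (mod 373)
257^2 ≡ 28 (mod 373)
257^3 ≡ 109 (mod 373)
257^4 ≡ 38 (mod 373)
257^6 ≡ 318 (mod 373)
257^12 ≡ 41 (mod 373)
257^31 ≡ 284 (mod 373)
257^62 ≡ 88 (mod 373)
257^93 ≡ 1 (mod 373) ✓
So ord_373(257) = 93, hence |⟨257⟩| = 93.
Index = |(Z/373Z)^×| / |⟨257⟩| = 372 / 93 = 4.

4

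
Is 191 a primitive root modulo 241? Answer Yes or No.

No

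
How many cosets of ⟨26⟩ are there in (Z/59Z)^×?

2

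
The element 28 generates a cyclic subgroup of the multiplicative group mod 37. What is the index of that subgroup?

Since 28 ∈ (Z/37Z)^×, its order divides φ(37) = 37 − 1 = 36 = 2^2 · 3^2.
Divisors of 36: 1, 2, 3, 4, 6, 9, 12, 18, 36.
Compute 28^d (mod 37) for the divisors d until we hit 1:
28^1 ≡ 28 (mod 37)
28^2 ≡ 7 (mod 37)
28^3 ≡ 11 (mod 37)
28^4 ≡ 12 (mod 37)
28^6 ≡ 10 (mod 37)
28^9 ≡ 36 (mod 37)
28^12 ≡ 26 (mod 37)
28^18 ≡ 1 (mod 37) ✓
So ord_37(28) = 18, hence |⟨28⟩| = 18.
Index = |(Z/37Z)^×| / |⟨28⟩| = 36 / 18 = 2.

2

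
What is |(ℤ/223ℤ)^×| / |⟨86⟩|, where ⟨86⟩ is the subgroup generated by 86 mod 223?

2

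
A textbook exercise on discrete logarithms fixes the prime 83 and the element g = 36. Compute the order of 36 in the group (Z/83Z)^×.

By Lagrange's theorem, ord_83(36) divides φ(83) = 83 − 1 = 82 = 2 · 41.
Divisors of 82: 1, 2, 41, 82.
Check 36^d mod 83 for each divisor in increasing order:
36^1 ≡ 36
36^2 ≡ 51
36^41 ≡ 1
Therefore the multiplicative order of 36 modulo 83 is 41.

41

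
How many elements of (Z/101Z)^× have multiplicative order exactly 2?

1

φ(101) = 101 − 1 = 100 = 2^2 · 5^2.
Since (Z/101Z)^× is cyclic of order 100, the number of elements of order d is φ(d) when d | 100 and 0 otherwise.
2 | 100, and φ(2) = 2 − 1 = 1.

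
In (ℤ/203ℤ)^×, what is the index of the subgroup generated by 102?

ord(102) | φ(203) = φ(7·29) = (7−1)·(29−1) = 6·28 = 168 = 2^3 · 3 · 7.
Divisors of 168: 1, 2, 3, 4, 6, 7, 8, 12, 14, 21, 24, 28, 42, 56, 84, 168.
Check 102^d mod 203 for each divisor in increasing order:
102^1 ≡ 102
102^2 ≡ 51
102^3 ≡ 127
102^4 ≡ 165
102^6 ≡ 92
102^7 ≡ 46
102^8 ≡ 23
102^12 ≡ 141
102^14 ≡ 86
102^21 ≡ 99
102^24 ≡ 190
102^28 ≡ 88
102^42 ≡ 57
102^56 ≡ 30
102^84 ≡ 1
The order of 102 is 84, so the subgroup it generates has 84 elements.
The index is φ(203) / ord(102) = 168 / 84 = 2.

2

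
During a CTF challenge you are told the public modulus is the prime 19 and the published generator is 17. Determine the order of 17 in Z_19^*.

The order of 17 must divide φ(19) = 19 − 1 = 18 = 2 · 3^2.
Divisors of 18: 1, 2, 3, 6, 9, 18.
Compute 17^d (mod 19) for the divisors d until we hit 1:
17^1 ≡ 17 (mod 19)
17^2 ≡ 4 (mod 19)
17^3 ≡ 11 (mod 19)
17^6 ≡ 7 (mod 19)
17^9 ≡ 1 (mod 19) ✓
The smallest such exponent is 9, so the order of 17 is 9.

9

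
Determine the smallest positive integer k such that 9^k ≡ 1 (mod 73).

Since 9 ∈ (Z/73Z)^×, its order divides φ(73) = 73 − 1 = 72 = 2^3 · 3^2.
Divisors of 72: 1, 2, 3, 4, 6, 8, 9, 12, 18, 24, 36, 72.
Test each divisor d:
9^1 ≡ 9 (mod 73)
9^2 ≡ 8 (mod 73)
9^3 ≡ 72 (mod 73)
9^4 ≡ 64 (mod 73)
9^6 ≡ 1 (mod 73) ✓
The smallest such exponent is 6, so the order of 9 is 6.

6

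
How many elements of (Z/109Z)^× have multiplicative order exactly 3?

2

φ(109) = 109 − 1 = 108 = 2^2 · 3^3.
(Z/109Z)^× is cyclic (|G| = 108); a cyclic group of order m has exactly φ(d) elements of each order d | m, and none otherwise.
3 | 108, and φ(3) = 3 − 1 = 2.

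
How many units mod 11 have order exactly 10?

4

φ(11) = 11 − 1 = 10 = 2 · 5.
(Z/11Z)^× is cyclic (|G| = 10); a cyclic group of order m has exactly φ(d) elements of each order d | m, and none otherwise.
10 = 2 · 5 divides 10, and φ(10) = 4.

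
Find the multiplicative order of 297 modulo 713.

By Lagrange's theorem, ord_713(297) divides φ(713) = φ(23·31) = (23−1)·(31−1) = 22·30 = 660 = 2^2 · 3 · 5 · 11.
Divisors of 660: 1, 2, 3, 4, 5, 6, 10, 11, 12, 15, 20, 22, 30, 33, 44, 55, 60, 66, 110, 132, 165, 220, 330, 660.
Compute 297^d (mod 713) for the divisors d until we hit 1:
297^1 ≡ 297 (mod 713)
297^2 ≡ 510 (mod 713)
297^3 ≡ 314 (mod 713)
297^4 ≡ 568 (mod 713)
297^5 ≡ 428 (mod 713)
297^6 ≡ 202 (mod 713)
297^10 ≡ 656 (mod 713)
297^11 ≡ 183 (mod 713)
297^12 ≡ 163 (mod 713)
297^15 ≡ 559 (mod 713)
297^20 ≡ 397 (mod 713)
297^22 ≡ 691 (mod 713)
297^30 ≡ 187 (mod 713)
297^33 ≡ 252 (mod 713)
297^44 ≡ 484 (mod 713)
297^55 ≡ 160 (mod 713)
297^60 ≡ 32 (mod 713)
297^66 ≡ 47 (mod 713)
297^110 ≡ 645 (mod 713)
297^132 ≡ 70 (mod 713)
297^165 ≡ 528 (mod 713)
297^220 ≡ 346 (mod 713)
297^330 ≡ 1 (mod 713) ✓
So ord_713(297) = 330.

330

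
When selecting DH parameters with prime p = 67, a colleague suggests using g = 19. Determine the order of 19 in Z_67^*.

Since 19 ∈ (Z/67Z)^×, its order divides φ(67) = 67 − 1 = 66 = 2 · 3 · 11.
Divisors of 66: 1, 2, 3, 6, 11, 22, 33, 66.
Check 19^d mod 67 for each divisor in increasing order:
19^1 ≡ 19
19^2 ≡ 26
19^3 ≡ 25
19^6 ≡ 22
19^11 ≡ 29
19^22 ≡ 37
19^33 ≡ 1
So ord_67(19) = 33.

33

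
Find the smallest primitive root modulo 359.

7

φ(359) = 359 − 1 = 358 = 2 · 179.
Test candidates g = 2, 3, … against the prime factors q ∈ {2, 179} of φ(359): g is a generator iff g^(358/q) ≢ 1 for every such q.
g = 2: 2^179 ≡ 1 — hits 1, so not a primitive root.
g = 3: 3^179 ≡ 1 — hits 1, so not a primitive root.
g = 4: 4^179 ≡ 1 — hits 1, so not a primitive root.
g = 5: 5^179 ≡ 1 — hits 1, so not a primitive root.
g = 6: 6^179 ≡ 1 — hits 1, so not a primitive root.
g = 7: 7^179 ≡ 358; 7^2 ≡ 49 — none is 1, so 7 is a primitive root.
Hence the least primitive root of 359 is 7.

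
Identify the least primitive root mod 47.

φ(47) = 47 − 1 = 46 = 2 · 23.
g is a primitive root iff g^(46/q) ≢ 1 (mod 47) for each prime q ∈ {2, 23}.
g = 2: 2^23 ≡ 1 — hits 1, so not a primitive root.
g = 3: 3^23 ≡ 1 — hits 1, so not a primitive root.
g = 4: 4^23 ≡ 1 — hits 1, so not a primitive root.
g = 5: 5^23 ≡ 46; 5^2 ≡ 25 — none is 1, so 5 is a primitive root.
The smallest primitive root modulo 47 is 5.

5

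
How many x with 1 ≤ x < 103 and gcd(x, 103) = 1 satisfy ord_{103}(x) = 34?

16

φ(103) = 103 − 1 = 102 = 2 · 3 · 17.
In a cyclic group of order 102, there are φ(d) elements of order d for each divisor d of 102, and zero for non-divisors.
34 = 2 · 17 divides 102, and φ(34) = 16.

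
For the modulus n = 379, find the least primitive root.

2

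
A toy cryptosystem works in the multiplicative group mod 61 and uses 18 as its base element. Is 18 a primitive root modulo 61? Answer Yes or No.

Yes

φ(61) = 61 − 1 = 60 = 2^2 · 3 · 5.
It suffices to check that the order of 18 is not a proper divisor of 60: compute 18^(60/q) for q ∈ {2, 3, 5}.
18^30 ≡ 60 (mod 61)  [q = 2: ≢ 1 ✓]
18^20 ≡ 47 (mod 61)  [q = 3: ≢ 1 ✓]
18^12 ≡ 58 (mod 61)  [q = 5: ≢ 1 ✓]
Every test exponent gives a nontrivial residue, hence 18 generates the full group.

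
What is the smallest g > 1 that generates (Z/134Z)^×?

7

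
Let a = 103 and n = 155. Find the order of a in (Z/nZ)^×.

ord(103) | φ(155) = φ(5·31) = (5−1)·(31−1) = 4·30 = 120 = 2^3 · 3 · 5.
Divisors of 120: 1, 2, 3, 4, 5, 6, 8, 10, 12, 15, 20, 24, 30, 40, 60, 120.
Compute 103^d (mod 155) for the divisors d until we hit 1:
103^1 ≡ 103 (mod 155)
103^2 ≡ 69 (mod 155)
103^3 ≡ 132 (mod 155)
103^4 ≡ 111 (mod 155)
103^5 ≡ 118 (mod 155)
103^6 ≡ 64 (mod 155)
103^8 ≡ 76 (mod 155)
103^10 ≡ 129 (mod 155)
103^12 ≡ 66 (mod 155)
103^15 ≡ 32 (mod 155)
103^20 ≡ 56 (mod 155)
103^24 ≡ 16 (mod 155)
103^30 ≡ 94 (mod 155)
103^40 ≡ 36 (mod 155)
103^60 ≡ 1 (mod 155) ✓
So ord_155(103) = 60.

60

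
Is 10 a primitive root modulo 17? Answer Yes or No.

φ(17) = 17 − 1 = 16 = 2^4.
It suffices to check that the order of 10 is not a proper divisor of 16: compute 10^(16/q) for q ∈ {2}.
10^8 ≡ 16 (mod 17)  [q = 2: ≢ 1 ✓]
None equal 1, so ord_17(10) = 16: 10 is a primitive root.

Yes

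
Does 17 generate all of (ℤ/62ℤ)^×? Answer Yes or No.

Yes

φ(62) = φ(2)·φ(31) = 1·30 = 30 = 2 · 3 · 5.
17 is a primitive root mod 62 iff 17^(φ(62)/q) ≢ 1 for every prime q | φ(62), i.e. q ∈ {2, 3, 5}.
17^15 ≡ 61 (mod 62)  [q = 2: ≢ 1 ✓]
17^10 ≡ 25 (mod 62)  [q = 3: ≢ 1 ✓]
17^6 ≡ 39 (mod 62)  [q = 5: ≢ 1 ✓]
None equal 1, so ord_62(17) = 30: 17 is a primitive root.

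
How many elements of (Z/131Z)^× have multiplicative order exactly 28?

φ(131) = 131 − 1 = 130 = 2 · 5 · 13.
In a cyclic group of order 130, there are φ(d) elements of order d for each divisor d of 130, and zero for non-divisors.
Here 130 is not a multiple of 28, so there are no elements of order 28.

0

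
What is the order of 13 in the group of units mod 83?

82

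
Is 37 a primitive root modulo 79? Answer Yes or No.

φ(79) = 79 − 1 = 78 = 2 · 3 · 13.
Test 37^(78/q) mod 79 for each prime factor q of 78:
37^39 ≡ 78 (mod 79)  [q = 2: ≢ 1 ✓]
37^26 ≡ 23 (mod 79)  [q = 3: ≢ 1 ✓]
37^6 ≡ 38 (mod 79)  [q = 13: ≢ 1 ✓]
Every test exponent gives a nontrivial residue, hence 37 generates the full group.

Yes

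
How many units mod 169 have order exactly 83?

0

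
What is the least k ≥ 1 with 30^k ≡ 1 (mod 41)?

40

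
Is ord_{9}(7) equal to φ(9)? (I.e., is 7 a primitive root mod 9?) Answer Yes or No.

φ(9) = φ(3^2) = 3·(3−1) = 6 = 2 · 3.
It suffices to check that the order of 7 is not a proper divisor of 6: compute 7^(6/q) for q ∈ {2, 3}.
7^3 ≡ 1 (mod 9)  [q = 2: ≡ 1 ✗]
7^2 ≡ 4 (mod 9)  [q = 3: ≢ 1 ✓]
The check at q = 2 fails, so 7 generates a proper subgroup.

No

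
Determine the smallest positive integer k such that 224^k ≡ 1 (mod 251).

250

ord(224) | φ(251) = 251 − 1 = 250 = 2 · 5^3.
Divisors of 250: 1, 2, 5, 10, 25, 50, 125, 250.
Compute 224^d (mod 251) for the divisors d until we hit 1:
224^1 ≡ 224
224^2 ≡ 227
224^5 ≡ 10
224^10 ≡ 100
224^25 ≡ 102
224^50 ≡ 113
224^125 ≡ 250
224^250 ≡ 1
The smallest such exponent is 250, so the order of 224 is 250.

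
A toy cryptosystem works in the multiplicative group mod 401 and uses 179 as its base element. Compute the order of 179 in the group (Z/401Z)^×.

Since 179 ∈ (Z/401Z)^×, its order divides φ(401) = 401 − 1 = 400 = 2^4 · 5^2.
Divisors of 400: 1, 2, 4, 5, 8, 10, 16, 20, 25, 40, 50, 80, 100, 200, 400.
Compute 179^d (mod 401) for the divisors d until we hit 1:
179^1 ≡ 179 (mod 401)
179^2 ≡ 362 (mod 401)
179^4 ≡ 318 (mod 401)
179^5 ≡ 381 (mod 401)
179^8 ≡ 72 (mod 401)
179^10 ≡ 400 (mod 401)
179^16 ≡ 372 (mod 401)
179^20 ≡ 1 (mod 401) ✓
Hence ord(179) = 20.

20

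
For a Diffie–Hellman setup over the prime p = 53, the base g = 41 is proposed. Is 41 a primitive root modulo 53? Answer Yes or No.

φ(53) = 53 − 1 = 52 = 2^2 · 13.
41 is a primitive root mod 53 iff 41^(φ(53)/q) ≢ 1 for every prime q | φ(53), i.e. q ∈ {2, 13}.
41^26 ≡ 52 (mod 53)  [q = 2: ≢ 1 ✓]
41^4 ≡ 13 (mod 53)  [q = 13: ≢ 1 ✓]
None equal 1, so ord_53(41) = 52: 41 is a primitive root.

Yes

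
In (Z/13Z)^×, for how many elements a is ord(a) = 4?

2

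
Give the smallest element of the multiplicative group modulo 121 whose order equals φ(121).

φ(121) = φ(11^2) = 11·(11−1) = 110 = 2 · 5 · 11.
Test candidates g = 2, 3, … against the prime factors q ∈ {2, 5, 11} of φ(121): g is a generator iff g^(110/q) ≢ 1 for every such q.
g = 2: 2^55 ≡ 120; 2^22 ≡ 81; 2^10 ≡ 56 — none is 1, so 2 is a primitive root.
The smallest primitive root modulo 121 is 2.

2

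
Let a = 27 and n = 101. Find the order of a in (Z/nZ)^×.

100

The order of 27 must divide φ(101) = 101 − 1 = 100 = 2^2 · 5^2.
Divisors of 100: 1, 2, 4, 5, 10, 20, 25, 50, 100.
Check 27^d mod 101 for each divisor in increasing order:
27^1 ≡ 27 (mod 101)
27^2 ≡ 22 (mod 101)
27^4 ≡ 80 (mod 101)
27^5 ≡ 39 (mod 101)
27^10 ≡ 6 (mod 101)
27^20 ≡ 36 (mod 101)
27^25 ≡ 91 (mod 101)
27^50 ≡ 100 (mod 101)
27^100 ≡ 1 (mod 101) ✓
So ord_101(27) = 100.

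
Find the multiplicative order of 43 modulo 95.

36

Since 43 ∈ (Z/95Z)^×, its order divides φ(95) = φ(5·19) = (5−1)·(19−1) = 4·18 = 72 = 2^3 · 3^2.
Divisors of 72: 1, 2, 3, 4, 6, 8, 9, 12, 18, 24, 36, 72.
Test each divisor d:
43^1 ≡ 43
43^2 ≡ 44
43^3 ≡ 87
43^4 ≡ 36
43^6 ≡ 64
43^8 ≡ 61
43^9 ≡ 58
43^12 ≡ 11
43^18 ≡ 39
43^24 ≡ 26
43^36 ≡ 1
Therefore the multiplicative order of 43 modulo 95 is 36.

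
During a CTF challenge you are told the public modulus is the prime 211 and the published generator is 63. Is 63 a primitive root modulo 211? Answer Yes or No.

φ(211) = 211 − 1 = 210 = 2 · 3 · 5 · 7.
Test 63^(210/q) mod 211 for each prime factor q of 210:
63^105 ≡ 210 (mod 211)  [q = 2: ≢ 1 ✓]
63^70 ≡ 1 (mod 211)  [q = 3: ≡ 1 ✗]
63^42 ≡ 1 (mod 211)  [q = 5: ≡ 1 ✗]
63^30 ≡ 171 (mod 211)  [q = 7: ≢ 1 ✓]
Since 63^70 ≡ 1, the order of 63 divides 70 < 210, so 63 is not a primitive root.

No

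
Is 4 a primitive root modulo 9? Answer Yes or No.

No

φ(9) = φ(3^2) = 3·(3−1) = 6 = 2 · 3.
Test 4^(6/q) mod 9 for each prime factor q of 6:
4^3 ≡ 1 (mod 9)  [q = 2: ≡ 1 ✗]
4^2 ≡ 7 (mod 9)  [q = 3: ≢ 1 ✓]
4^3 ≡ 1 shows ord(4) | 3, strictly less than φ(9); not a primitive root.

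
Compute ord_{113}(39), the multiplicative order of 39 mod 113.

112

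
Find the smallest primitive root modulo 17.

3

φ(17) = 17 − 1 = 16 = 2^4.
Test candidates g = 2, 3, … against the prime factors q ∈ {2} of φ(17): g is a generator iff g^(16/q) ≢ 1 for every such q.
g = 2: 2^8 ≡ 1 — hits 1, so not a primitive root.
g = 3: 3^8 ≡ 16 — none is 1, so 3 is a primitive root.
Hence the least primitive root of 17 is 3.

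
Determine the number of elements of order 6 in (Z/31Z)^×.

2

φ(31) = 31 − 1 = 30 = 2 · 3 · 5.
In a cyclic group of order 30, there are φ(d) elements of order d for each divisor d of 30, and zero for non-divisors.
6 = 2 · 3 divides 30, and φ(6) = 2.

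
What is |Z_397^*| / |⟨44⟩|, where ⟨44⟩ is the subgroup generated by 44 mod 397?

By Lagrange's theorem, ord_397(44) divides φ(397) = 397 − 1 = 396 = 2^2 · 3^2 · 11.
Divisors of 396: 1, 2, 3, 4, 6, 9, 11, 12, 18, 22, 33, 36, 44, 66, 99, 132, 198, 396.
Test each divisor d:
44^1 ≡ 44
44^2 ≡ 348
44^3 ≡ 226
44^4 ≡ 19
44^6 ≡ 260
44^9 ≡ 4
44^11 ≡ 201
44^12 ≡ 110
44^18 ≡ 16
44^22 ≡ 304
44^33 ≡ 363
44^36 ≡ 256
44^44 ≡ 312
44^66 ≡ 362
44^99 ≡ 396
44^132 ≡ 34
44^198 ≡ 1
So ord_397(44) = 198, hence |⟨44⟩| = 198.
The index is φ(397) / ord(44) = 396 / 198 = 2.

2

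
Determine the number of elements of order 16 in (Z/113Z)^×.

φ(113) = 113 − 1 = 112 = 2^4 · 7.
Since (Z/113Z)^× is cyclic of order 112, the number of elements of order d is φ(d) when d | 112 and 0 otherwise.
16 = 2^4 divides 112, and φ(16) = 8.

8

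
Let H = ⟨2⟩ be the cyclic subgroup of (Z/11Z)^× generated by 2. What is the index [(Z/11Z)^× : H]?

1

Since 2 ∈ (Z/11Z)^×, its order divides φ(11) = 11 − 1 = 10 = 2 · 5.
Divisors of 10: 1, 2, 5, 10.
Check 2^d mod 11 for each divisor in increasing order:
2^1 ≡ 2
2^2 ≡ 4
2^5 ≡ 10
2^10 ≡ 1
So ord_11(2) = 10, hence |⟨2⟩| = 10.
The index is φ(11) / ord(2) = 10 / 10 = 1.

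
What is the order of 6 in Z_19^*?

ord(6) | φ(19) = 19 − 1 = 18 = 2 · 3^2.
Divisors of 18: 1, 2, 3, 6, 9, 18.
Evaluate successive powers at the divisors of 18:
6^1 ≡ 6
6^2 ≡ 17
6^3 ≡ 7
6^6 ≡ 11
6^9 ≡ 1
Therefore the multiplicative order of 6 modulo 19 is 9.

9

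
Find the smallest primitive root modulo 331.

φ(331) = 331 − 1 = 330 = 2 · 3 · 5 · 11.
Test candidates g = 2, 3, … against the prime factors q ∈ {2, 3, 5, 11} of φ(331): g is a generator iff g^(330/q) ≢ 1 for every such q.
g = 2: 2^165 ≡ 330; 2^110 ≡ 299; 2^66 ≡ 64; 2^30 ≡ 1 — hits 1, so not a primitive root.
g = 3: 3^165 ≡ 330; 3^110 ≡ 299; 3^66 ≡ 64; 3^30 ≡ 270 — none is 1, so 3 is a primitive root.
The smallest primitive root modulo 331 is 3.

3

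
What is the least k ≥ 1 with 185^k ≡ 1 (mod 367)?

Since 185 ∈ (Z/367Z)^×, its order divides φ(367) = 367 − 1 = 366 = 2 · 3 · 61.
Divisors of 366: 1, 2, 3, 6, 61, 122, 183, 366.
Compute 185^d (mod 367) for the divisors d until we hit 1:
185^1 ≡ 185
185^2 ≡ 94
185^3 ≡ 141
185^6 ≡ 63
185^61 ≡ 84
185^122 ≡ 83
185^183 ≡ 366
185^366 ≡ 1
So ord_367(185) = 366.

366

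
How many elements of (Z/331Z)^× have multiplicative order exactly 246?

0

φ(331) = 331 − 1 = 330 = 2 · 3 · 5 · 11.
Since (Z/331Z)^× is cyclic of order 330, the number of elements of order d is φ(d) when d | 330 and 0 otherwise.
246 does not divide 330, so no element of (Z/331Z)^× has order 246.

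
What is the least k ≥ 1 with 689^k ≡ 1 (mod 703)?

The order of 689 must divide φ(703) = φ(19·37) = (19−1)·(37−1) = 18·36 = 648 = 2^3 · 3^4.
Divisors of 648: 1, 2, 3, 4, 6, 8, 9, 12, 18, 24, 27, 36, 54, 72, 81, 108, 162, 216, 324, 648.
Test each divisor d:
689^1 ≡ 689 (mod 703)
689^2 ≡ 196 (mod 703)
689^3 ≡ 68 (mod 703)
689^4 ≡ 454 (mod 703)
689^6 ≡ 406 (mod 703)
689^8 ≡ 137 (mod 703)
689^9 ≡ 191 (mod 703)
689^12 ≡ 334 (mod 703)
689^18 ≡ 628 (mod 703)
689^24 ≡ 482 (mod 703)
689^27 ≡ 438 (mod 703)
689^36 ≡ 1 (mod 703) ✓
So ord_703(689) = 36.

36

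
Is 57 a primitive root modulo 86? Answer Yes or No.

φ(86) = φ(2)·φ(43) = 1·42 = 42 = 2 · 3 · 7.
57 is a primitive root mod 86 iff 57^(φ(86)/q) ≢ 1 for every prime q | φ(86), i.e. q ∈ {2, 3, 7}.
57^21 ≡ 1 (mod 86)  [q = 2: ≡ 1 ✗]
57^14 ≡ 49 (mod 86)  [q = 3: ≢ 1 ✓]
57^6 ≡ 21 (mod 86)  [q = 7: ≢ 1 ✓]
57^21 ≡ 1 shows ord(57) | 21, strictly less than φ(86); not a primitive root.

No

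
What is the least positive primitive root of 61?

φ(61) = 61 − 1 = 60 = 2^2 · 3 · 5.
Test candidates g = 2, 3, … against the prime factors q ∈ {2, 3, 5} of φ(61): g is a generator iff g^(60/q) ≢ 1 for every such q.
g = 2: 2^30 ≡ 60; 2^20 ≡ 47; 2^12 ≡ 9 — none is 1, so 2 is a primitive root.
Hence the least primitive root of 61 is 2.

2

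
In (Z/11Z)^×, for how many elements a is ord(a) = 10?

4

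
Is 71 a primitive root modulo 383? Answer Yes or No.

No

φ(383) = 383 − 1 = 382 = 2 · 191.
Test 71^(382/q) mod 383 for each prime factor q of 382:
71^191 ≡ 1 (mod 383)  [q = 2: ≡ 1 ✗]
71^2 ≡ 62 (mod 383)  [q = 191: ≢ 1 ✓]
The check at q = 2 fails, so 71 generates a proper subgroup.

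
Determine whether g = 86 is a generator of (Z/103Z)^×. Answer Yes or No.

Yes

φ(103) = 103 − 1 = 102 = 2 · 3 · 17.
An element g generates (Z/103Z)^× iff g^(102/q) ≢ 1 (mod 103) for each prime q ∈ {2, 3, 17}.
86^51 ≡ 102 (mod 103)  [q = 2: ≢ 1 ✓]
86^34 ≡ 56 (mod 103)  [q = 3: ≢ 1 ✓]
86^6 ≡ 34 (mod 103)  [q = 17: ≢ 1 ✓]
Every test exponent gives a nontrivial residue, hence 86 generates the full group.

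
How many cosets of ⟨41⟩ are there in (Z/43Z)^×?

6

Since 41 ∈ (Z/43Z)^×, its order divides φ(43) = 43 − 1 = 42 = 2 · 3 · 7.
Divisors of 42: 1, 2, 3, 6, 7, 14, 21, 42.
Compute 41^d (mod 43) for the divisors d until we hit 1:
41^1 ≡ 41 (mod 43)
41^2 ≡ 4 (mod 43)
41^3 ≡ 35 (mod 43)
41^6 ≡ 21 (mod 43)
41^7 ≡ 1 (mod 43) ✓
The order of 41 is 7, so the subgroup it generates has 7 elements.
[(Z/43Z)^× : ⟨41⟩] = 42/7 = 6.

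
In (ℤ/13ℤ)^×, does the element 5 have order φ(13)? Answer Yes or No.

No

φ(13) = 13 − 1 = 12 = 2^2 · 3.
Test 5^(12/q) mod 13 for each prime factor q of 12:
5^6 ≡ 12 (mod 13)  [q = 2: ≢ 1 ✓]
5^4 ≡ 1 (mod 13)  [q = 3: ≡ 1 ✗]
Since 5^4 ≡ 1, the order of 5 divides 4 < 12, so 5 is not a primitive root.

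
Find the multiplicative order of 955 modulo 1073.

By Lagrange's theorem, ord_1073(955) divides φ(1073) = φ(29·37) = (29−1)·(37−1) = 28·36 = 1008 = 2^4 · 3^2 · 7.
Divisors of 1008: 1, 2, 3, 4, 6, 7, 8, 9, 12, 14, 16, 18, 21, 24, 28, 36, 42, 48, 56, 63, 72, 84, 112, 126, 144, 168, 252, 336, 504, 1008.
Test each divisor d:
955^1 ≡ 955
955^2 ≡ 1048
955^3 ≡ 804
955^4 ≡ 625
955^6 ≡ 470
955^7 ≡ 336
955^8 ≡ 53
955^9 ≡ 184
955^12 ≡ 935
955^14 ≡ 231
955^16 ≡ 663
955^18 ≡ 593
955^21 ≡ 360
955^24 ≡ 803
955^28 ≡ 784
955^36 ≡ 778
955^42 ≡ 840
955^48 ≡ 1009
955^56 ≡ 900
955^63 ≡ 887
955^72 ≡ 112
955^84 ≡ 639
955^112 ≡ 958
955^126 ≡ 260
955^144 ≡ 741
955^168 ≡ 581
955^252 ≡ 1
Therefore the multiplicative order of 955 modulo 1073 is 252.

252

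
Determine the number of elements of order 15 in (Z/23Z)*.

0

φ(23) = 23 − 1 = 22 = 2 · 11.
(Z/23Z)^× is cyclic (|G| = 22); a cyclic group of order m has exactly φ(d) elements of each order d | m, and none otherwise.
15 does not divide 22, so no element of (Z/23Z)^× has order 15.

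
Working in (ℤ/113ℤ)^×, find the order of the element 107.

ord(107) | φ(113) = 113 − 1 = 112 = 2^4 · 7.
Divisors of 112: 1, 2, 4, 7, 8, 14, 16, 28, 56, 112.
Compute 107^d (mod 113) for the divisors d until we hit 1:
107^1 ≡ 107 (mod 113)
107^2 ≡ 36 (mod 113)
107^4 ≡ 53 (mod 113)
107^7 ≡ 78 (mod 113)
107^8 ≡ 97 (mod 113)
107^14 ≡ 95 (mod 113)
107^16 ≡ 30 (mod 113)
107^28 ≡ 98 (mod 113)
107^56 ≡ 112 (mod 113)
107^112 ≡ 1 (mod 113) ✓
Therefore the multiplicative order of 107 modulo 113 is 112.

112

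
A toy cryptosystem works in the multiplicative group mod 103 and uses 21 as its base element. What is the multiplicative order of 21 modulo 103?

102

Since 21 ∈ (Z/103Z)^×, its order divides φ(103) = 103 − 1 = 102 = 2 · 3 · 17.
Divisors of 102: 1, 2, 3, 6, 17, 34, 51, 102.
Compute 21^d (mod 103) for the divisors d until we hit 1:
21^1 ≡ 21
21^2 ≡ 29
21^3 ≡ 94
21^6 ≡ 81
21^17 ≡ 57
21^34 ≡ 56
21^51 ≡ 102
21^102 ≡ 1
So ord_103(21) = 102.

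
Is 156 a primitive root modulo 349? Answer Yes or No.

Yes

φ(349) = 349 − 1 = 348 = 2^2 · 3 · 29.
156 is a primitive root mod 349 iff 156^(φ(349)/q) ≢ 1 for every prime q | φ(349), i.e. q ∈ {2, 3, 29}.
156^174 ≡ 348 (mod 349)  [q = 2: ≢ 1 ✓]
156^116 ≡ 122 (mod 349)  [q = 3: ≢ 1 ✓]
156^12 ≡ 249 (mod 349)  [q = 29: ≢ 1 ✓]
All checks pass, so 156 has order 348 and is a primitive root modulo 349.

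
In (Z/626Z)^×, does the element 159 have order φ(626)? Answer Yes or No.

Yes

φ(626) = φ(2)·φ(313) = 1·312 = 312 = 2^3 · 3 · 13.
Test 159^(312/q) mod 626 for each prime factor q of 312:
159^156 ≡ 625 (mod 626)  [q = 2: ≢ 1 ✓]
159^104 ≡ 411 (mod 626)  [q = 3: ≢ 1 ✓]
159^24 ≡ 547 (mod 626)  [q = 13: ≢ 1 ✓]
None equal 1, so ord_626(159) = 312: 159 is a primitive root.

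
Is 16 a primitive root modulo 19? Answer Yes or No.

φ(19) = 19 − 1 = 18 = 2 · 3^2.
Test 16^(18/q) mod 19 for each prime factor q of 18:
16^9 ≡ 1 (mod 19)  [q = 2: ≡ 1 ✗]
16^6 ≡ 7 (mod 19)  [q = 3: ≢ 1 ✓]
16^9 ≡ 1 shows ord(16) | 9, strictly less than φ(19); not a primitive root.

No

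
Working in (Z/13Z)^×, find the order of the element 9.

3

The order of 9 must divide φ(13) = 13 − 1 = 12 = 2^2 · 3.
Divisors of 12: 1, 2, 3, 4, 6, 12.
Compute 9^d (mod 13) for the divisors d until we hit 1:
9^1 ≡ 9
9^2 ≡ 3
9^3 ≡ 1
Therefore the multiplicative order of 9 modulo 13 is 3.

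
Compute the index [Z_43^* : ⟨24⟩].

2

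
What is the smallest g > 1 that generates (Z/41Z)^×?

6

φ(41) = 41 − 1 = 40 = 2^3 · 5.
Test candidates g = 2, 3, … against the prime factors q ∈ {2, 5} of φ(41): g is a generator iff g^(40/q) ≢ 1 for every such q.
g = 2: 2^20 ≡ 1 — hits 1, so not a primitive root.
g = 3: 3^20 ≡ 40; 3^8 ≡ 1 — hits 1, so not a primitive root.
g = 4: 4^20 ≡ 1 — hits 1, so not a primitive root.
g = 5: 5^20 ≡ 1 — hits 1, so not a primitive root.
g = 6: 6^20 ≡ 40; 6^8 ≡ 10 — none is 1, so 6 is a primitive root.
Hence the least primitive root of 41 is 6.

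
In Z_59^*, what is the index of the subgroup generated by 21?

The order of 21 must divide φ(59) = 59 − 1 = 58 = 2 · 29.
Divisors of 58: 1, 2, 29, 58.
Test each divisor d:
21^1 ≡ 21
21^2 ≡ 28
21^29 ≡ 1
The order of 21 is 29, so the subgroup it generates has 29 elements.
The index is φ(59) / ord(21) = 58 / 29 = 2.

2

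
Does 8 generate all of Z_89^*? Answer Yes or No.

No

φ(89) = 89 − 1 = 88 = 2^3 · 11.
An element g generates (Z/89Z)^× iff g^(88/q) ≢ 1 (mod 89) for each prime q ∈ {2, 11}.
8^44 ≡ 1 (mod 89)  [q = 2: ≡ 1 ✗]
8^8 ≡ 4 (mod 89)  [q = 11: ≢ 1 ✓]
Since 8^44 ≡ 1, the order of 8 divides 44 < 88, so 8 is not a primitive root.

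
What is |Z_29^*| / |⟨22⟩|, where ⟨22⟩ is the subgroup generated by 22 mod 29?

2

Since 22 ∈ (Z/29Z)^×, its order divides φ(29) = 29 − 1 = 28 = 2^2 · 7.
Divisors of 28: 1, 2, 4, 7, 14, 28.
Compute 22^d (mod 29) for the divisors d until we hit 1:
22^1 ≡ 22
22^2 ≡ 20
22^4 ≡ 23
22^7 ≡ 28
22^14 ≡ 1
Thus |⟨22⟩| = ord(22) = 14.
The index is φ(29) / ord(22) = 28 / 14 = 2.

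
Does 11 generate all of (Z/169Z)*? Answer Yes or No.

Yes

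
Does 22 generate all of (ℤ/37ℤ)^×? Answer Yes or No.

φ(37) = 37 − 1 = 36 = 2^2 · 3^2.
An element g generates (Z/37Z)^× iff g^(36/q) ≢ 1 (mod 37) for each prime q ∈ {2, 3}.
22^18 ≡ 36 (mod 37)  [q = 2: ≢ 1 ✓]
22^12 ≡ 26 (mod 37)  [q = 3: ≢ 1 ✓]
All checks pass, so 22 has order 36 and is a primitive root modulo 37.

Yes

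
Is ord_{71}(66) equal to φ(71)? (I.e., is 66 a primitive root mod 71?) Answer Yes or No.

No

φ(71) = 71 − 1 = 70 = 2 · 5 · 7.
An element g generates (Z/71Z)^× iff g^(70/q) ≢ 1 (mod 71) for each prime q ∈ {2, 5, 7}.
66^35 ≡ 70 (mod 71)  [q = 2: ≢ 1 ✓]
66^14 ≡ 57 (mod 71)  [q = 5: ≢ 1 ✓]
66^10 ≡ 1 (mod 71)  [q = 7: ≡ 1 ✗]
66^10 ≡ 1 shows ord(66) | 10, strictly less than φ(71); not a primitive root.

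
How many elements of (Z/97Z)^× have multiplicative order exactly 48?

16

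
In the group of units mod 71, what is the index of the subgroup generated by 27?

2

By Lagrange's theorem, ord_71(27) divides φ(71) = 71 − 1 = 70 = 2 · 5 · 7.
Divisors of 70: 1, 2, 5, 7, 10, 14, 35, 70.
Check 27^d mod 71 for each divisor in increasing order:
27^1 ≡ 27 (mod 71)
27^2 ≡ 19 (mod 71)
27^5 ≡ 20 (mod 71)
27^7 ≡ 25 (mod 71)
27^10 ≡ 45 (mod 71)
27^14 ≡ 57 (mod 71)
27^35 ≡ 1 (mod 71) ✓
The order of 27 is 35, so the subgroup it generates has 35 elements.
The index is φ(71) / ord(27) = 70 / 35 = 2.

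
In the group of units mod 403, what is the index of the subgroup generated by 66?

ord(66) | φ(403) = φ(13·31) = (13−1)·(31−1) = 12·30 = 360 = 2^3 · 3^2 · 5.
Divisors of 360: 1, 2, 3, 4, 5, 6, 8, 9, 10, 12, 15, 18, 20, 24, 30, 36, 40, 45, 60, 72, 90, 120, 180, 360.
Compute 66^d (mod 403) for the divisors d until we hit 1:
66^1 ≡ 66 (mod 403)
66^2 ≡ 326 (mod 403)
66^3 ≡ 157 (mod 403)
66^4 ≡ 287 (mod 403)
66^5 ≡ 1 (mod 403) ✓
Thus |⟨66⟩| = ord(66) = 5.
Index = |(Z/403Z)^×| / |⟨66⟩| = 360 / 5 = 72.

72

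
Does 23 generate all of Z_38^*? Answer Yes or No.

φ(38) = φ(2)·φ(19) = 1·18 = 18 = 2 · 3^2.
23 is a primitive root mod 38 iff 23^(φ(38)/q) ≢ 1 for every prime q | φ(38), i.e. q ∈ {2, 3}.
23^9 ≡ 1 (mod 38)  [q = 2: ≡ 1 ✗]
23^6 ≡ 11 (mod 38)  [q = 3: ≢ 1 ✓]
Since 23^9 ≡ 1, the order of 23 divides 9 < 18, so 23 is not a primitive root.

No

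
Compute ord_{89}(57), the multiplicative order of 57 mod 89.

22

Since 57 ∈ (Z/89Z)^×, its order divides φ(89) = 89 − 1 = 88 = 2^3 · 11.
Divisors of 88: 1, 2, 4, 8, 11, 22, 44, 88.
Compute 57^d (mod 89) for the divisors d until we hit 1:
57^1 ≡ 57
57^2 ≡ 45
57^4 ≡ 67
57^8 ≡ 39
57^11 ≡ 88
57^22 ≡ 1
The smallest such exponent is 22, so the order of 57 is 22.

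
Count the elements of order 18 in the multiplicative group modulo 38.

6

φ(38) = φ(2)·φ(19) = 1·18 = 18 = 2 · 3^2.
(Z/38Z)^× is cyclic (|G| = 18); a cyclic group of order m has exactly φ(d) elements of each order d | m, and none otherwise.
18 = 2 · 3^2 divides 18, and φ(18) = 6.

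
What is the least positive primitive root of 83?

φ(83) = 83 − 1 = 82 = 2 · 41.
Test candidates g = 2, 3, … against the prime factors q ∈ {2, 41} of φ(83): g is a generator iff g^(82/q) ≢ 1 for every such q.
g = 2: 2^41 ≡ 82; 2^2 ≡ 4 — none is 1, so 2 is a primitive root.
Hence the least primitive root of 83 is 2.

2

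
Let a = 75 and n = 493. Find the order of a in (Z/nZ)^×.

By Lagrange's theorem, ord_493(75) divides φ(493) = φ(17·29) = (17−1)·(29−1) = 16·28 = 448 = 2^6 · 7.
Divisors of 448: 1, 2, 4, 7, 8, 14, 16, 28, 32, 56, 64, 112, 224, 448.
Compute 75^d (mod 493) for the divisors d until we hit 1:
75^1 ≡ 75
75^2 ≡ 202
75^4 ≡ 378
75^7 ≡ 12
75^8 ≡ 407
75^14 ≡ 144
75^16 ≡ 1
Hence ord(75) = 16.

16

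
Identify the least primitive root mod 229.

φ(229) = 229 − 1 = 228 = 2^2 · 3 · 19.
Test candidates g = 2, 3, … against the prime factors q ∈ {2, 3, 19} of φ(229): g is a generator iff g^(228/q) ≢ 1 for every such q.
g = 2: 2^114 ≡ 228; 2^76 ≡ 1 — hits 1, so not a primitive root.
g = 3: 3^114 ≡ 1 — hits 1, so not a primitive root.
g = 4: 4^114 ≡ 1 — hits 1, so not a primitive root.
g = 5: 5^114 ≡ 1 — hits 1, so not a primitive root.
g = 6: 6^114 ≡ 228; 6^76 ≡ 134; 6^12 ≡ 165 — none is 1, so 6 is a primitive root.
Hence the least primitive root of 229 is 6.

6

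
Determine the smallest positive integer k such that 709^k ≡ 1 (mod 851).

By Lagrange's theorem, ord_851(709) divides φ(851) = φ(23·37) = (23−1)·(37−1) = 22·36 = 792 = 2^3 · 3^2 · 11.
Divisors of 792: 1, 2, 3, 4, 6, 8, 9, 11, 12, 18, 22, 24, 33, 36, 44, 66, 72, 88, 99, 132, 198, 264, 396, 792.
Compute 709^d (mod 851) for the divisors d until we hit 1:
709^1 ≡ 709 (mod 851)
709^2 ≡ 591 (mod 851)
709^3 ≡ 327 (mod 851)
709^4 ≡ 371 (mod 851)
709^6 ≡ 554 (mod 851)
709^8 ≡ 630 (mod 851)
709^9 ≡ 746 (mod 851)
709^11 ≡ 68 (mod 851)
709^12 ≡ 556 (mod 851)
709^18 ≡ 813 (mod 851)
709^22 ≡ 369 (mod 851)
709^24 ≡ 223 (mod 851)
709^33 ≡ 413 (mod 851)
709^36 ≡ 593 (mod 851)
709^44 ≡ 1 (mod 851) ✓
So ord_851(709) = 44.

44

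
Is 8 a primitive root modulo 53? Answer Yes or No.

Yes

φ(53) = 53 − 1 = 52 = 2^2 · 13.
An element g generates (Z/53Z)^× iff g^(52/q) ≢ 1 (mod 53) for each prime q ∈ {2, 13}.
8^26 ≡ 52 (mod 53)  [q = 2: ≢ 1 ✓]
8^4 ≡ 15 (mod 53)  [q = 13: ≢ 1 ✓]
All checks pass, so 8 has order 52 and is a primitive root modulo 53.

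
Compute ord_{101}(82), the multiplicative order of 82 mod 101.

50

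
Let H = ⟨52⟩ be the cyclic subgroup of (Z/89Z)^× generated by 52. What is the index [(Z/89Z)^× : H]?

Since 52 ∈ (Z/89Z)^×, its order divides φ(89) = 89 − 1 = 88 = 2^3 · 11.
Divisors of 88: 1, 2, 4, 8, 11, 22, 44, 88.
Test each divisor d:
52^1 ≡ 52
52^2 ≡ 34
52^4 ≡ 88
52^8 ≡ 1
Thus |⟨52⟩| = ord(52) = 8.
[(Z/89Z)^× : ⟨52⟩] = 88/8 = 11.

11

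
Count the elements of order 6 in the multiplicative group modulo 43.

2

φ(43) = 43 − 1 = 42 = 2 · 3 · 7.
(Z/43Z)^× is cyclic (|G| = 42); a cyclic group of order m has exactly φ(d) elements of each order d | m, and none otherwise.
6 = 2 · 3 divides 42, and φ(6) = 2.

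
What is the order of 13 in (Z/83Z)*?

82

The order of 13 must divide φ(83) = 83 − 1 = 82 = 2 · 41.
Divisors of 82: 1, 2, 41, 82.
Evaluate successive powers at the divisors of 82:
13^1 ≡ 13 (mod 83)
13^2 ≡ 3 (mod 83)
13^41 ≡ 82 (mod 83)
13^82 ≡ 1 (mod 83) ✓
The smallest such exponent is 82, so the order of 13 is 82.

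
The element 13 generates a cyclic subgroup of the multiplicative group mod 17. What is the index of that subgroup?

4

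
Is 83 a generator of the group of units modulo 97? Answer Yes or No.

φ(97) = 97 − 1 = 96 = 2^5 · 3.
Test 83^(96/q) mod 97 for each prime factor q of 96:
83^48 ≡ 96 (mod 97)  [q = 2: ≢ 1 ✓]
83^32 ≡ 61 (mod 97)  [q = 3: ≢ 1 ✓]
Every test exponent gives a nontrivial residue, hence 83 generates the full group.

Yes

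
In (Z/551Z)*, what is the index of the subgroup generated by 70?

14

By Lagrange's theorem, ord_551(70) divides φ(551) = φ(19·29) = (19−1)·(29−1) = 18·28 = 504 = 2^3 · 3^2 · 7.
Divisors of 504: 1, 2, 3, 4, 6, 7, 8, 9, 12, 14, 18, 21, 24, 28, 36, 42, 56, 63, 72, 84, 126, 168, 252, 504.
Test each divisor d:
70^1 ≡ 70 (mod 551)
70^2 ≡ 492 (mod 551)
70^3 ≡ 278 (mod 551)
70^4 ≡ 175 (mod 551)
70^6 ≡ 144 (mod 551)
70^7 ≡ 162 (mod 551)
70^8 ≡ 320 (mod 551)
70^9 ≡ 360 (mod 551)
70^12 ≡ 349 (mod 551)
70^14 ≡ 347 (mod 551)
70^18 ≡ 115 (mod 551)
70^21 ≡ 12 (mod 551)
70^24 ≡ 30 (mod 551)
70^28 ≡ 291 (mod 551)
70^36 ≡ 1 (mod 551) ✓
The order of 70 is 36, so the subgroup it generates has 36 elements.
Index = |(Z/551Z)^×| / |⟨70⟩| = 504 / 36 = 14.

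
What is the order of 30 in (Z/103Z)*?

ord(30) | φ(103) = 103 − 1 = 102 = 2 · 3 · 17.
Divisors of 102: 1, 2, 3, 6, 17, 34, 51, 102.
Check 30^d mod 103 for each divisor in increasing order:
30^1 ≡ 30 (mod 103)
30^2 ≡ 76 (mod 103)
30^3 ≡ 14 (mod 103)
30^6 ≡ 93 (mod 103)
30^17 ≡ 1 (mod 103) ✓
Hence ord(30) = 17.

17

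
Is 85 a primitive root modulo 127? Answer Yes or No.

Yes

φ(127) = 127 − 1 = 126 = 2 · 3^2 · 7.
It suffices to check that the order of 85 is not a proper divisor of 126: compute 85^(126/q) for q ∈ {2, 3, 7}.
85^63 ≡ 126 (mod 127)  [q = 2: ≢ 1 ✓]
85^42 ≡ 19 (mod 127)  [q = 3: ≢ 1 ✓]
85^18 ≡ 32 (mod 127)  [q = 7: ≢ 1 ✓]
Every test exponent gives a nontrivial residue, hence 85 generates the full group.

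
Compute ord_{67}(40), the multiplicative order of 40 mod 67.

11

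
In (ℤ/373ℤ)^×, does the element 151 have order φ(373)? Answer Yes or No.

Yes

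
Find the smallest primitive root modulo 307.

φ(307) = 307 − 1 = 306 = 2 · 3^2 · 17.
Test candidates g = 2, 3, … against the prime factors q ∈ {2, 3, 17} of φ(307): g is a generator iff g^(306/q) ≢ 1 for every such q.
g = 2: 2^153 ≡ 306; 2^102 ≡ 1 — hits 1, so not a primitive root.
g = 3: 3^153 ≡ 306; 3^102 ≡ 1 — hits 1, so not a primitive root.
g = 4: 4^153 ≡ 1 — hits 1, so not a primitive root.
g = 5: 5^153 ≡ 306; 5^102 ≡ 289; 5^18 ≡ 81 — none is 1, so 5 is a primitive root.
Hence the least primitive root of 307 is 5.

5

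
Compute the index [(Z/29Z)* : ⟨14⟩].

1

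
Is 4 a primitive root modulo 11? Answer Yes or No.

No

φ(11) = 11 − 1 = 10 = 2 · 5.
It suffices to check that the order of 4 is not a proper divisor of 10: compute 4^(10/q) for q ∈ {2, 5}.
4^5 ≡ 1 (mod 11)  [q = 2: ≡ 1 ✗]
4^2 ≡ 5 (mod 11)  [q = 5: ≢ 1 ✓]
Since 4^5 ≡ 1, the order of 4 divides 5 < 10, so 4 is not a primitive root.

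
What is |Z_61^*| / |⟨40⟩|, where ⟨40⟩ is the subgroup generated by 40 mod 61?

Since 40 ∈ (Z/61Z)^×, its order divides φ(61) = 61 − 1 = 60 = 2^2 · 3 · 5.
Divisors of 60: 1, 2, 3, 4, 5, 6, 10, 12, 15, 20, 30, 60.
Test each divisor d:
40^1 ≡ 40 (mod 61)
40^2 ≡ 14 (mod 61)
40^3 ≡ 11 (mod 61)
40^4 ≡ 13 (mod 61)
40^5 ≡ 32 (mod 61)
40^6 ≡ 60 (mod 61)
40^10 ≡ 48 (mod 61)
40^12 ≡ 1 (mod 61) ✓
So ord_61(40) = 12, hence |⟨40⟩| = 12.
[(Z/61Z)^× : ⟨40⟩] = 60/12 = 5.

5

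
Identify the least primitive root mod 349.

φ(349) = 349 − 1 = 348 = 2^2 · 3 · 29.
Test candidates g = 2, 3, … against the prime factors q ∈ {2, 3, 29} of φ(349): g is a generator iff g^(348/q) ≢ 1 for every such q.
g = 2: 2^174 ≡ 348; 2^116 ≡ 226; 2^12 ≡ 257 — none is 1, so 2 is a primitive root.
Hence the least primitive root of 349 is 2.

2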